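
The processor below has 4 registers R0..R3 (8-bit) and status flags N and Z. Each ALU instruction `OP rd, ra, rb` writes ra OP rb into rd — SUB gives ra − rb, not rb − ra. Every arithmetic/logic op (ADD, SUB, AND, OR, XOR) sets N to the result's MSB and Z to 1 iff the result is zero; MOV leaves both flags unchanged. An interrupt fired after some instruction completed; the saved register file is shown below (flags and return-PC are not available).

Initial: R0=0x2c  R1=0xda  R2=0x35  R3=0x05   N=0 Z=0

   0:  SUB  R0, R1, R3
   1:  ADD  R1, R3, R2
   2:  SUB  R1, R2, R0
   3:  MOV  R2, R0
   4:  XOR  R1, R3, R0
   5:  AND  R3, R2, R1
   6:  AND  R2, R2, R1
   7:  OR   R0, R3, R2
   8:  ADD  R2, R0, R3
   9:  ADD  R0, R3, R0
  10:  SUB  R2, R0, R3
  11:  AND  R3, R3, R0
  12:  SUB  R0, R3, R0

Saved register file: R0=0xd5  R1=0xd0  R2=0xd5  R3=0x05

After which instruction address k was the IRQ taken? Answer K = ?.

K = 4

after  0: R0=0xd5 R1=0xda R2=0x35 R3=0x05  N=1 Z=0
after  1: R0=0xd5 R1=0x3a R2=0x35 R3=0x05  N=0 Z=0
after  2: R0=0xd5 R1=0x60 R2=0x35 R3=0x05  N=0 Z=0
after  3: R0=0xd5 R1=0x60 R2=0xd5 R3=0x05  N=0 Z=0
after  4: R0=0xd5 R1=0xd0 R2=0xd5 R3=0x05  N=1 Z=0
-- IRQ taken; context saved, return-PC = 5 --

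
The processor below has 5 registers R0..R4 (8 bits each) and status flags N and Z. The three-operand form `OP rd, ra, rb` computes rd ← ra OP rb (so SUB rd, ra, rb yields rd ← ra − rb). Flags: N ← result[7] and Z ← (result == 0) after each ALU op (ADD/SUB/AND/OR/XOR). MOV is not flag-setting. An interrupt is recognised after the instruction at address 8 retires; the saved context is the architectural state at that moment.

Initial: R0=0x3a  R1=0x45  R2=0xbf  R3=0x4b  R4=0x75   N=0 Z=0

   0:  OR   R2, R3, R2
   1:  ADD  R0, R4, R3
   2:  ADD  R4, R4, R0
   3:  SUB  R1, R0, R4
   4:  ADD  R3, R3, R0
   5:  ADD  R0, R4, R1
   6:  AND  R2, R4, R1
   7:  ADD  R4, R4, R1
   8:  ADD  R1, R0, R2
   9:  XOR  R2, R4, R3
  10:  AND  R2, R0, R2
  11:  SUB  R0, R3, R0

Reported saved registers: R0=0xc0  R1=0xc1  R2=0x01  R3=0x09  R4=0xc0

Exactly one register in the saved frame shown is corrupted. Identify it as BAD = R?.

BAD = R3

after  0: R0=0x3a R1=0x45 R2=0xff R3=0x4b R4=0x75  N=1 Z=0
after  1: R0=0xc0 R1=0x45 R2=0xff R3=0x4b R4=0x75  N=1 Z=0
after  2: R0=0xc0 R1=0x45 R2=0xff R3=0x4b R4=0x35  N=0 Z=0
after  3: R0=0xc0 R1=0x8b R2=0xff R3=0x4b R4=0x35  N=1 Z=0
after  4: R0=0xc0 R1=0x8b R2=0xff R3=0x0b R4=0x35  N=0 Z=0
after  5: R0=0xc0 R1=0x8b R2=0xff R3=0x0b R4=0x35  N=1 Z=0
after  6: R0=0xc0 R1=0x8b R2=0x01 R3=0x0b R4=0x35  N=0 Z=0
after  7: R0=0xc0 R1=0x8b R2=0x01 R3=0x0b R4=0xc0  N=1 Z=0
after  8: R0=0xc0 R1=0xc1 R2=0x01 R3=0x0b R4=0xc0  N=1 Z=0
-- IRQ taken; context saved, return-PC = 9 --
mismatch: R3: reported 0x09 vs actual 0x0b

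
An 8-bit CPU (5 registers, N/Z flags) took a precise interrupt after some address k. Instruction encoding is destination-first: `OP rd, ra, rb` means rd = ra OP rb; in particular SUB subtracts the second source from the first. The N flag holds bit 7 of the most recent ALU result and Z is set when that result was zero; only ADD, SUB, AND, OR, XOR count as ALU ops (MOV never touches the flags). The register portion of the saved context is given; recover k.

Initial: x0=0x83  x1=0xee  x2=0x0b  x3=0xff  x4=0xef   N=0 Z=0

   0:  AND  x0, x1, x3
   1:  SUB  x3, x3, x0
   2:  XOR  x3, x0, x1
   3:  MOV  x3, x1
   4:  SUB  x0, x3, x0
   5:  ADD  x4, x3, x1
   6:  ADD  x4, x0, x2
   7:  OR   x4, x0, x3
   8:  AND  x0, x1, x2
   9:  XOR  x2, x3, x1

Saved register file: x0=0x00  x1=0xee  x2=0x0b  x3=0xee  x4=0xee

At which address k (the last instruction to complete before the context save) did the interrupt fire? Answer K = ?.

K = 7

after  0: x0=0xee x1=0xee x2=0x0b x3=0xff x4=0xef  N=1 Z=0
after  1: x0=0xee x1=0xee x2=0x0b x3=0x11 x4=0xef  N=0 Z=0
after  2: x0=0xee x1=0xee x2=0x0b x3=0x00 x4=0xef  N=0 Z=1
after  3: x0=0xee x1=0xee x2=0x0b x3=0xee x4=0xef  N=0 Z=1
after  4: x0=0x00 x1=0xee x2=0x0b x3=0xee x4=0xef  N=0 Z=1
after  5: x0=0x00 x1=0xee x2=0x0b x3=0xee x4=0xdc  N=1 Z=0
after  6: x0=0x00 x1=0xee x2=0x0b x3=0xee x4=0x0b  N=0 Z=0
after  7: x0=0x00 x1=0xee x2=0x0b x3=0xee x4=0xee  N=1 Z=0
-- IRQ taken; context saved, return-PC = 8 --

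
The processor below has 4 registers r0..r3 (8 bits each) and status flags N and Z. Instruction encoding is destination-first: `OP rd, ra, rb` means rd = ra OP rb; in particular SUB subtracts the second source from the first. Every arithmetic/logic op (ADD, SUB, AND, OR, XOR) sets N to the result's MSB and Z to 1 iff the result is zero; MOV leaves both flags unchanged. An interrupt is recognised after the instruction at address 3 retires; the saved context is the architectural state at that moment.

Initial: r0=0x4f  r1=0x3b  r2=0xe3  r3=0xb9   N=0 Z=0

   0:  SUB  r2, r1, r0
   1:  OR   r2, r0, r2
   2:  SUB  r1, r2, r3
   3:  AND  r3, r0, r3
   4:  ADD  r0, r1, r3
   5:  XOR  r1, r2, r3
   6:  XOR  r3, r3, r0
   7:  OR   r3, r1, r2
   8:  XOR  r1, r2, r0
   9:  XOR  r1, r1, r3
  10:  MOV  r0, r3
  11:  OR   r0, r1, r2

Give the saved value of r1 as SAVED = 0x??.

SAVED = 0x36

after  0: r0=0x4f r1=0x3b r2=0xec r3=0xb9  N=1 Z=0
after  1: r0=0x4f r1=0x3b r2=0xef r3=0xb9  N=1 Z=0
after  2: r0=0x4f r1=0x36 r2=0xef r3=0xb9  N=0 Z=0
after  3: r0=0x4f r1=0x36 r2=0xef r3=0x09  N=0 Z=0
-- IRQ taken; context saved, return-PC = 4 --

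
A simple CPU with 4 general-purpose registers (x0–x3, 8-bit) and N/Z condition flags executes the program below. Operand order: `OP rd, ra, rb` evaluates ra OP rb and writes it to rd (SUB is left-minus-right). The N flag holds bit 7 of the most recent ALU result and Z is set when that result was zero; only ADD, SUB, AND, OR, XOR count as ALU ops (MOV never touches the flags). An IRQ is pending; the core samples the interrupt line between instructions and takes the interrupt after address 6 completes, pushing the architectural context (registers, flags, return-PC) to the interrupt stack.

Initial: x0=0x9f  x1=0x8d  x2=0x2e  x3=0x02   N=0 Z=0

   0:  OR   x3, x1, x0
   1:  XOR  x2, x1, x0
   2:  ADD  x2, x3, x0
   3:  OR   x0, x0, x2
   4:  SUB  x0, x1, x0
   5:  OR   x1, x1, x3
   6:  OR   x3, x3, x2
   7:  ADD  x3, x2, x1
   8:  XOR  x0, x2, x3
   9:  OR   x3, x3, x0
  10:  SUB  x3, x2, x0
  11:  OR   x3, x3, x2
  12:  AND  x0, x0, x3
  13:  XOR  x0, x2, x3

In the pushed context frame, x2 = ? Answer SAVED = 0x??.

SAVED = 0x3e

after  0: x0=0x9f x1=0x8d x2=0x2e x3=0x9f  N=1 Z=0
after  1: x0=0x9f x1=0x8d x2=0x12 x3=0x9f  N=0 Z=0
after  2: x0=0x9f x1=0x8d x2=0x3e x3=0x9f  N=0 Z=0
after  3: x0=0xbf x1=0x8d x2=0x3e x3=0x9f  N=1 Z=0
after  4: x0=0xce x1=0x8d x2=0x3e x3=0x9f  N=1 Z=0
after  5: x0=0xce x1=0x9f x2=0x3e x3=0x9f  N=1 Z=0
after  6: x0=0xce x1=0x9f x2=0x3e x3=0xbf  N=1 Z=0
-- IRQ taken; context saved, return-PC = 7 --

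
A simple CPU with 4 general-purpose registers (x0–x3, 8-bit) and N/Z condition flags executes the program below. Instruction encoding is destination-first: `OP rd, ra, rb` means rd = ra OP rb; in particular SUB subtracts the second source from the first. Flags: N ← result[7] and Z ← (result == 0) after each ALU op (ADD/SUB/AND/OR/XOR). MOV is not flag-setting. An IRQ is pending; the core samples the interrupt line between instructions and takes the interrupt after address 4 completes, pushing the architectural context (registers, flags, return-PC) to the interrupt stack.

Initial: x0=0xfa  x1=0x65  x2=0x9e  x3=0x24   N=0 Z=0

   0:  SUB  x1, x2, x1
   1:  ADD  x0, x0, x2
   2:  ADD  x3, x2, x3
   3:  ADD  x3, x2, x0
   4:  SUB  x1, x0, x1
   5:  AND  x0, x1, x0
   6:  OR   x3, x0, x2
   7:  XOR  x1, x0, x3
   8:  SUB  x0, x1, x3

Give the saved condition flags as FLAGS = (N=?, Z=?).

FLAGS = (N=0, Z=0)

after  0: x0=0xfa x1=0x39 x2=0x9e x3=0x24  N=0 Z=0
after  1: x0=0x98 x1=0x39 x2=0x9e x3=0x24  N=1 Z=0
after  2: x0=0x98 x1=0x39 x2=0x9e x3=0xc2  N=1 Z=0
after  3: x0=0x98 x1=0x39 x2=0x9e x3=0x36  N=0 Z=0
after  4: x0=0x98 x1=0x5f x2=0x9e x3=0x36  N=0 Z=0
-- IRQ taken; context saved, return-PC = 5 --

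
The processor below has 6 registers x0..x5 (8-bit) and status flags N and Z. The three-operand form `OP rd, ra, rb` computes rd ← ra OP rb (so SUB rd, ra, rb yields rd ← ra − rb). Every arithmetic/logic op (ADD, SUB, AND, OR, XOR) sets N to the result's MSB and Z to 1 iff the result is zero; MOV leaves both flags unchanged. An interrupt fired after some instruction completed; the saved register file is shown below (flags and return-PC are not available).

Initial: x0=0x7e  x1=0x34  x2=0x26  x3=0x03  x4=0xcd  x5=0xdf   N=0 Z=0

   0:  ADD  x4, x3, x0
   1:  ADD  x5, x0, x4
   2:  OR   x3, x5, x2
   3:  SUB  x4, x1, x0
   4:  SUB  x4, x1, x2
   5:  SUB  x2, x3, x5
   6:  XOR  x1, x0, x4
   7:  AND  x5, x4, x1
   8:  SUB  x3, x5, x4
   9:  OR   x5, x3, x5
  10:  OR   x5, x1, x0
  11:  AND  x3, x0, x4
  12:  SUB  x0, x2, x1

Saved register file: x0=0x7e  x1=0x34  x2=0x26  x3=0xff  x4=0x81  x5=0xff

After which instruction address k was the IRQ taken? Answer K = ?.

after  0: x0=0x7e x1=0x34 x2=0x26 x3=0x03 x4=0x81 x5=0xdf  N=1 Z=0
after  1: x0=0x7e x1=0x34 x2=0x26 x3=0x03 x4=0x81 x5=0xff  N=1 Z=0
after  2: x0=0x7e x1=0x34 x2=0x26 x3=0xff x4=0x81 x5=0xff  N=1 Z=0
-- IRQ taken; context saved, return-PC = 3 --

K = 2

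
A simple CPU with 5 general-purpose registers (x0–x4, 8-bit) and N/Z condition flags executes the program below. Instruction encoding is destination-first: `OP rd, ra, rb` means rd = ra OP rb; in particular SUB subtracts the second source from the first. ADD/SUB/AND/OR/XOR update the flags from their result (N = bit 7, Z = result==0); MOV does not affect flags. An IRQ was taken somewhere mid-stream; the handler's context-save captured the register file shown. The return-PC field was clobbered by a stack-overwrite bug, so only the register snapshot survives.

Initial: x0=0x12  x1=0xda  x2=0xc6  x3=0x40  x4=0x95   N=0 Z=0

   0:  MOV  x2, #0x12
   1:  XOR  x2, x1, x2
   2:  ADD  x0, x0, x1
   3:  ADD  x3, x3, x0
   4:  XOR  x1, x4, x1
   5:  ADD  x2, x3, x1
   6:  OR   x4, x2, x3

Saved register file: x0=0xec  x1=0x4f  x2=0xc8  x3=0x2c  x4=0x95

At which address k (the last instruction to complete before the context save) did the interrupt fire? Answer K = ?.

K = 4

after  0: x0=0x12 x1=0xda x2=0x12 x3=0x40 x4=0x95  N=0 Z=0
after  1: x0=0x12 x1=0xda x2=0xc8 x3=0x40 x4=0x95  N=1 Z=0
after  2: x0=0xec x1=0xda x2=0xc8 x3=0x40 x4=0x95  N=1 Z=0
after  3: x0=0xec x1=0xda x2=0xc8 x3=0x2c x4=0x95  N=0 Z=0
after  4: x0=0xec x1=0x4f x2=0xc8 x3=0x2c x4=0x95  N=0 Z=0
-- IRQ taken; context saved, return-PC = 5 --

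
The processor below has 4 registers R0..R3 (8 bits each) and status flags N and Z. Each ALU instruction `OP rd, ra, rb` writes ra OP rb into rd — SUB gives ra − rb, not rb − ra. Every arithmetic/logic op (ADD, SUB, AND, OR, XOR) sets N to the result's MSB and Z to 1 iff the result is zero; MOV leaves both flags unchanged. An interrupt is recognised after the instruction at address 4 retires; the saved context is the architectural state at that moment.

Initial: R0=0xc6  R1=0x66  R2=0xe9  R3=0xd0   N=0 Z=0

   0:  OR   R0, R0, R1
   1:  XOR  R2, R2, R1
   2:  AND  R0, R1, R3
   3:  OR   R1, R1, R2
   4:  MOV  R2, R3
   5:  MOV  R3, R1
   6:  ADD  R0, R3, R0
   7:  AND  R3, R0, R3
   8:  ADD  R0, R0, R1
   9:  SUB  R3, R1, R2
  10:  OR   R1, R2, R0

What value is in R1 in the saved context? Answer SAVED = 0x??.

after  0: R0=0xe6 R1=0x66 R2=0xe9 R3=0xd0  N=1 Z=0
after  1: R0=0xe6 R1=0x66 R2=0x8f R3=0xd0  N=1 Z=0
after  2: R0=0x40 R1=0x66 R2=0x8f R3=0xd0  N=0 Z=0
after  3: R0=0x40 R1=0xef R2=0x8f R3=0xd0  N=1 Z=0
after  4: R0=0x40 R1=0xef R2=0xd0 R3=0xd0  N=1 Z=0
-- IRQ taken; context saved, return-PC = 5 --

SAVED = 0xef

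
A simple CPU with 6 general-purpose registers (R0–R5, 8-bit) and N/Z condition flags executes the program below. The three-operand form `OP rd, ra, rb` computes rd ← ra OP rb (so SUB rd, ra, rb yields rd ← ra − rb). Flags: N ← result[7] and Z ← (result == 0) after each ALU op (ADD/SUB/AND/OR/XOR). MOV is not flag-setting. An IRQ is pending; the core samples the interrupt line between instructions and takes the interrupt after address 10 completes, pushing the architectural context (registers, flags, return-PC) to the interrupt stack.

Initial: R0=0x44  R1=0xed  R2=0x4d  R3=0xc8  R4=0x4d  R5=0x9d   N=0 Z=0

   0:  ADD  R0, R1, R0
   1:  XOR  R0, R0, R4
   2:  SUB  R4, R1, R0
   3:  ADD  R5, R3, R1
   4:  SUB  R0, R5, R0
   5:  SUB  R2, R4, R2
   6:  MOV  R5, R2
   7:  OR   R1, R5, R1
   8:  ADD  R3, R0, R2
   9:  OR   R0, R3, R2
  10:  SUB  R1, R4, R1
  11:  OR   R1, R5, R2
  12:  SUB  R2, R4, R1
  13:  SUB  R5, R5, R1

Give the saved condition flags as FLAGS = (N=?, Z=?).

after  0: R0=0x31 R1=0xed R2=0x4d R3=0xc8 R4=0x4d R5=0x9d  N=0 Z=0
after  1: R0=0x7c R1=0xed R2=0x4d R3=0xc8 R4=0x4d R5=0x9d  N=0 Z=0
after  2: R0=0x7c R1=0xed R2=0x4d R3=0xc8 R4=0x71 R5=0x9d  N=0 Z=0
after  3: R0=0x7c R1=0xed R2=0x4d R3=0xc8 R4=0x71 R5=0xb5  N=1 Z=0
after  4: R0=0x39 R1=0xed R2=0x4d R3=0xc8 R4=0x71 R5=0xb5  N=0 Z=0
after  5: R0=0x39 R1=0xed R2=0x24 R3=0xc8 R4=0x71 R5=0xb5  N=0 Z=0
after  6: R0=0x39 R1=0xed R2=0x24 R3=0xc8 R4=0x71 R5=0x24  N=0 Z=0
after  7: R0=0x39 R1=0xed R2=0x24 R3=0xc8 R4=0x71 R5=0x24  N=1 Z=0
after  8: R0=0x39 R1=0xed R2=0x24 R3=0x5d R4=0x71 R5=0x24  N=0 Z=0
after  9: R0=0x7d R1=0xed R2=0x24 R3=0x5d R4=0x71 R5=0x24  N=0 Z=0
after 10: R0=0x7d R1=0x84 R2=0x24 R3=0x5d R4=0x71 R5=0x24  N=1 Z=0
-- IRQ taken; context saved, return-PC = 11 --

FLAGS = (N=1, Z=0)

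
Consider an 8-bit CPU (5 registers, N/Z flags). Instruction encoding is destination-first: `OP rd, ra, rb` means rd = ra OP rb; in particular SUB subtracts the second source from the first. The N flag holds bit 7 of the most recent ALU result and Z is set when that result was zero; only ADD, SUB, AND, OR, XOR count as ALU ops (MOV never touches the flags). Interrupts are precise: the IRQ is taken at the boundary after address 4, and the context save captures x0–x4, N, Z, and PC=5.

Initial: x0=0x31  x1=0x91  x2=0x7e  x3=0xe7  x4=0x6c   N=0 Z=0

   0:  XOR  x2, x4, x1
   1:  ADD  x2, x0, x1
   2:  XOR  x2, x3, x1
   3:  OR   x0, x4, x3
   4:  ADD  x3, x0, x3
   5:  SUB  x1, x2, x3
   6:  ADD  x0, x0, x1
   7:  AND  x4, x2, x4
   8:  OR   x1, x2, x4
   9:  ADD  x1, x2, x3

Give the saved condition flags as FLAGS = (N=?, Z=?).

FLAGS = (N=1, Z=0)

after  0: x0=0x31 x1=0x91 x2=0xfd x3=0xe7 x4=0x6c  N=1 Z=0
after  1: x0=0x31 x1=0x91 x2=0xc2 x3=0xe7 x4=0x6c  N=1 Z=0
after  2: x0=0x31 x1=0x91 x2=0x76 x3=0xe7 x4=0x6c  N=0 Z=0
after  3: x0=0xef x1=0x91 x2=0x76 x3=0xe7 x4=0x6c  N=1 Z=0
after  4: x0=0xef x1=0x91 x2=0x76 x3=0xd6 x4=0x6c  N=1 Z=0
-- IRQ taken; context saved, return-PC = 5 --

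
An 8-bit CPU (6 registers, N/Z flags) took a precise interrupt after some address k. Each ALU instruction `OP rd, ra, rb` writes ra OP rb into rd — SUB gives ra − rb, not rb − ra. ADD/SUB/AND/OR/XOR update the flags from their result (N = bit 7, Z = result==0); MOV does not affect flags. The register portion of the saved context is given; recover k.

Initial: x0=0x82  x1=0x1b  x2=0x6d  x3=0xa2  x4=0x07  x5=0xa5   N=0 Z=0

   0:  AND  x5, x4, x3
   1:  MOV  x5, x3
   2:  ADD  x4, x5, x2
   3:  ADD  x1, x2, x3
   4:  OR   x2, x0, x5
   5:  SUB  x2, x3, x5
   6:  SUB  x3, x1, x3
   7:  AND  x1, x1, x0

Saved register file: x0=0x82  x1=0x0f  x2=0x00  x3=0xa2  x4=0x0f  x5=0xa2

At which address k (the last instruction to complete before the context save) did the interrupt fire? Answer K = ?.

after  0: x0=0x82 x1=0x1b x2=0x6d x3=0xa2 x4=0x07 x5=0x02  N=0 Z=0
after  1: x0=0x82 x1=0x1b x2=0x6d x3=0xa2 x4=0x07 x5=0xa2  N=0 Z=0
after  2: x0=0x82 x1=0x1b x2=0x6d x3=0xa2 x4=0x0f x5=0xa2  N=0 Z=0
after  3: x0=0x82 x1=0x0f x2=0x6d x3=0xa2 x4=0x0f x5=0xa2  N=0 Z=0
after  4: x0=0x82 x1=0x0f x2=0xa2 x3=0xa2 x4=0x0f x5=0xa2  N=1 Z=0
after  5: x0=0x82 x1=0x0f x2=0x00 x3=0xa2 x4=0x0f x5=0xa2  N=0 Z=1
-- IRQ taken; context saved, return-PC = 6 --

K = 5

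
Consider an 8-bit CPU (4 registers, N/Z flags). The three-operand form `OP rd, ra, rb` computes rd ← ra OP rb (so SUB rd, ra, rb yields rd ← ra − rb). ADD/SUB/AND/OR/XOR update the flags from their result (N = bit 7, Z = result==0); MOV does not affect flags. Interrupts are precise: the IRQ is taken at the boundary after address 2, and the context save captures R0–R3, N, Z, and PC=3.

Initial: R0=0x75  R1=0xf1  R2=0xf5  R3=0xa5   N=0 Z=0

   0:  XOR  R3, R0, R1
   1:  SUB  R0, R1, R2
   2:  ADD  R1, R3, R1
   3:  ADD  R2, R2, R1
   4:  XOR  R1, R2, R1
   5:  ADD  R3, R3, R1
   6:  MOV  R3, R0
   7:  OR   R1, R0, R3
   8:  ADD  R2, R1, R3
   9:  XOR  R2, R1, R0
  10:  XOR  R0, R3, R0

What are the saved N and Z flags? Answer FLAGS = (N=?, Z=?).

FLAGS = (N=0, Z=0)

after  0: R0=0x75 R1=0xf1 R2=0xf5 R3=0x84  N=1 Z=0
after  1: R0=0xfc R1=0xf1 R2=0xf5 R3=0x84  N=1 Z=0
after  2: R0=0xfc R1=0x75 R2=0xf5 R3=0x84  N=0 Z=0
-- IRQ taken; context saved, return-PC = 3 --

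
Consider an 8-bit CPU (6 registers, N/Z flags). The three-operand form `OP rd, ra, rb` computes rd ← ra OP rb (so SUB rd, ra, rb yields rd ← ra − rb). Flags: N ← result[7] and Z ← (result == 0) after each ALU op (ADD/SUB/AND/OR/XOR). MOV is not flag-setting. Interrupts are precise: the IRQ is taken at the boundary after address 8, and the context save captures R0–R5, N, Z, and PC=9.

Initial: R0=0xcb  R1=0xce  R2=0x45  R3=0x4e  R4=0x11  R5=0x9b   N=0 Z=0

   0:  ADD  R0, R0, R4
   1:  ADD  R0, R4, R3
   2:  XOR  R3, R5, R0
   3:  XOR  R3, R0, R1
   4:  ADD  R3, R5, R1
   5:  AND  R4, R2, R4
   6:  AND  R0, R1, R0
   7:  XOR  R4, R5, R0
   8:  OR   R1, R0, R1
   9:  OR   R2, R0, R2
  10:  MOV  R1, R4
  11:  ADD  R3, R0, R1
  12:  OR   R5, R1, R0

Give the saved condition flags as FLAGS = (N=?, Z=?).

FLAGS = (N=1, Z=0)

after  0: R0=0xdc R1=0xce R2=0x45 R3=0x4e R4=0x11 R5=0x9b  N=1 Z=0
after  1: R0=0x5f R1=0xce R2=0x45 R3=0x4e R4=0x11 R5=0x9b  N=0 Z=0
after  2: R0=0x5f R1=0xce R2=0x45 R3=0xc4 R4=0x11 R5=0x9b  N=1 Z=0
after  3: R0=0x5f R1=0xce R2=0x45 R3=0x91 R4=0x11 R5=0x9b  N=1 Z=0
after  4: R0=0x5f R1=0xce R2=0x45 R3=0x69 R4=0x11 R5=0x9b  N=0 Z=0
after  5: R0=0x5f R1=0xce R2=0x45 R3=0x69 R4=0x01 R5=0x9b  N=0 Z=0
after  6: R0=0x4e R1=0xce R2=0x45 R3=0x69 R4=0x01 R5=0x9b  N=0 Z=0
after  7: R0=0x4e R1=0xce R2=0x45 R3=0x69 R4=0xd5 R5=0x9b  N=1 Z=0
after  8: R0=0x4e R1=0xce R2=0x45 R3=0x69 R4=0xd5 R5=0x9b  N=1 Z=0
-- IRQ taken; context saved, return-PC = 9 --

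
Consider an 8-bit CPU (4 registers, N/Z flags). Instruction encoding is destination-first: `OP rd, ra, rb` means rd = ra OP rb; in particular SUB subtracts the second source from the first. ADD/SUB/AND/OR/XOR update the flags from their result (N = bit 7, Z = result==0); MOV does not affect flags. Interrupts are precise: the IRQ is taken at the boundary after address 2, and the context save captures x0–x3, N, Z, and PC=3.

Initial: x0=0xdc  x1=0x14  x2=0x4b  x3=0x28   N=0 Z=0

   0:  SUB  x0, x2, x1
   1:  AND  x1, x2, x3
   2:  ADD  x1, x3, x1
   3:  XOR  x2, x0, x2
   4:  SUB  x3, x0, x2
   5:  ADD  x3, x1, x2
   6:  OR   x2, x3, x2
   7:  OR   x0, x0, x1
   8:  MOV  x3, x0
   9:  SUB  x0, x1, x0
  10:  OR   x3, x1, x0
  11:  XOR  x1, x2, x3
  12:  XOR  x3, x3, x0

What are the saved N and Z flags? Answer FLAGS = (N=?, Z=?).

after  0: x0=0x37 x1=0x14 x2=0x4b x3=0x28  N=0 Z=0
after  1: x0=0x37 x1=0x08 x2=0x4b x3=0x28  N=0 Z=0
after  2: x0=0x37 x1=0x30 x2=0x4b x3=0x28  N=0 Z=0
-- IRQ taken; context saved, return-PC = 3 --

FLAGS = (N=0, Z=0)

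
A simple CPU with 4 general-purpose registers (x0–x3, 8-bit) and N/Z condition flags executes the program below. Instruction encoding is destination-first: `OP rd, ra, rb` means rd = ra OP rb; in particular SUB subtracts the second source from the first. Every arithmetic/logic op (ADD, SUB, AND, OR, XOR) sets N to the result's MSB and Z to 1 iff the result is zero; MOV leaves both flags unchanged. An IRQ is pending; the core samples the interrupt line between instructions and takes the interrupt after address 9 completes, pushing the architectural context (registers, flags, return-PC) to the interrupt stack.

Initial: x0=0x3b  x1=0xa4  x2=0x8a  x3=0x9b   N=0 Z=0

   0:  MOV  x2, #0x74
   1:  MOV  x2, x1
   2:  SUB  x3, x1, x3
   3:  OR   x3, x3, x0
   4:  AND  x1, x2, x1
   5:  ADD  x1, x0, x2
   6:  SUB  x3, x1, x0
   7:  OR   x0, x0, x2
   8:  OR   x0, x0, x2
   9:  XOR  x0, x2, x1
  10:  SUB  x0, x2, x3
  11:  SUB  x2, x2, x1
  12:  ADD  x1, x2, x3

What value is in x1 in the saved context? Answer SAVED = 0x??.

SAVED = 0xdf

after  0: x0=0x3b x1=0xa4 x2=0x74 x3=0x9b  N=0 Z=0
after  1: x0=0x3b x1=0xa4 x2=0xa4 x3=0x9b  N=0 Z=0
after  2: x0=0x3b x1=0xa4 x2=0xa4 x3=0x09  N=0 Z=0
after  3: x0=0x3b x1=0xa4 x2=0xa4 x3=0x3b  N=0 Z=0
after  4: x0=0x3b x1=0xa4 x2=0xa4 x3=0x3b  N=1 Z=0
after  5: x0=0x3b x1=0xdf x2=0xa4 x3=0x3b  N=1 Z=0
after  6: x0=0x3b x1=0xdf x2=0xa4 x3=0xa4  N=1 Z=0
after  7: x0=0xbf x1=0xdf x2=0xa4 x3=0xa4  N=1 Z=0
after  8: x0=0xbf x1=0xdf x2=0xa4 x3=0xa4  N=1 Z=0
after  9: x0=0x7b x1=0xdf x2=0xa4 x3=0xa4  N=0 Z=0
-- IRQ taken; context saved, return-PC = 10 --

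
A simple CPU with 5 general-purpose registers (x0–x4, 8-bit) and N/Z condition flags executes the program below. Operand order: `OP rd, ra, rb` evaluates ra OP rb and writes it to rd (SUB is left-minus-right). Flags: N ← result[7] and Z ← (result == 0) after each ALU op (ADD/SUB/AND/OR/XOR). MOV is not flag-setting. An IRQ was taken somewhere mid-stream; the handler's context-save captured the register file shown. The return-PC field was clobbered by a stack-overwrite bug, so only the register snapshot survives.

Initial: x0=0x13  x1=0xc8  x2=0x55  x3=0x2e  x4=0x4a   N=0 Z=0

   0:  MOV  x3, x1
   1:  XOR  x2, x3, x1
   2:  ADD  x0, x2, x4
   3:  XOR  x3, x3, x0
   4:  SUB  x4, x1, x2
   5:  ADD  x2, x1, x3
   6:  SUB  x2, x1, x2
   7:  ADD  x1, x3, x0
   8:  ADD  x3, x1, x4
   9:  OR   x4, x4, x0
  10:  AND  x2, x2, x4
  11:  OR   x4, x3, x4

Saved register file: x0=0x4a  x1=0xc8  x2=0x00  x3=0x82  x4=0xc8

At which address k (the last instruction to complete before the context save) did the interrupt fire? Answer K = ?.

after  0: x0=0x13 x1=0xc8 x2=0x55 x3=0xc8 x4=0x4a  N=0 Z=0
after  1: x0=0x13 x1=0xc8 x2=0x00 x3=0xc8 x4=0x4a  N=0 Z=1
after  2: x0=0x4a x1=0xc8 x2=0x00 x3=0xc8 x4=0x4a  N=0 Z=0
after  3: x0=0x4a x1=0xc8 x2=0x00 x3=0x82 x4=0x4a  N=1 Z=0
after  4: x0=0x4a x1=0xc8 x2=0x00 x3=0x82 x4=0xc8  N=1 Z=0
-- IRQ taken; context saved, return-PC = 5 --

K = 4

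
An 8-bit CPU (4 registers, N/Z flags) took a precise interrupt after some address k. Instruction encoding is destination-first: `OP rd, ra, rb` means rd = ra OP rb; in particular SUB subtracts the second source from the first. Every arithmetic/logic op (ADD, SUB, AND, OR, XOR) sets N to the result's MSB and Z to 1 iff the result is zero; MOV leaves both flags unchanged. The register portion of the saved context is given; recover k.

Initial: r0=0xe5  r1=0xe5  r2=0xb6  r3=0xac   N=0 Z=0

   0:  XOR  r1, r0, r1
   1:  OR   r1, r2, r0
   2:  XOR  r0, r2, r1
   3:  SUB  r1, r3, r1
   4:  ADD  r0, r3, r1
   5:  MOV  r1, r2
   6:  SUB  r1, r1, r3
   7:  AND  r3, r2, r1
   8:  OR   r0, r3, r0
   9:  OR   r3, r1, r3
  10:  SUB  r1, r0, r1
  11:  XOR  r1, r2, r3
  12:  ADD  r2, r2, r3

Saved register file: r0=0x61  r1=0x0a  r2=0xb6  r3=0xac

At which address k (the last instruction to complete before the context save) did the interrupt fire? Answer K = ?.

after  0: r0=0xe5 r1=0x00 r2=0xb6 r3=0xac  N=0 Z=1
after  1: r0=0xe5 r1=0xf7 r2=0xb6 r3=0xac  N=1 Z=0
after  2: r0=0x41 r1=0xf7 r2=0xb6 r3=0xac  N=0 Z=0
after  3: r0=0x41 r1=0xb5 r2=0xb6 r3=0xac  N=1 Z=0
after  4: r0=0x61 r1=0xb5 r2=0xb6 r3=0xac  N=0 Z=0
after  5: r0=0x61 r1=0xb6 r2=0xb6 r3=0xac  N=0 Z=0
after  6: r0=0x61 r1=0x0a r2=0xb6 r3=0xac  N=0 Z=0
-- IRQ taken; context saved, return-PC = 7 --

K = 6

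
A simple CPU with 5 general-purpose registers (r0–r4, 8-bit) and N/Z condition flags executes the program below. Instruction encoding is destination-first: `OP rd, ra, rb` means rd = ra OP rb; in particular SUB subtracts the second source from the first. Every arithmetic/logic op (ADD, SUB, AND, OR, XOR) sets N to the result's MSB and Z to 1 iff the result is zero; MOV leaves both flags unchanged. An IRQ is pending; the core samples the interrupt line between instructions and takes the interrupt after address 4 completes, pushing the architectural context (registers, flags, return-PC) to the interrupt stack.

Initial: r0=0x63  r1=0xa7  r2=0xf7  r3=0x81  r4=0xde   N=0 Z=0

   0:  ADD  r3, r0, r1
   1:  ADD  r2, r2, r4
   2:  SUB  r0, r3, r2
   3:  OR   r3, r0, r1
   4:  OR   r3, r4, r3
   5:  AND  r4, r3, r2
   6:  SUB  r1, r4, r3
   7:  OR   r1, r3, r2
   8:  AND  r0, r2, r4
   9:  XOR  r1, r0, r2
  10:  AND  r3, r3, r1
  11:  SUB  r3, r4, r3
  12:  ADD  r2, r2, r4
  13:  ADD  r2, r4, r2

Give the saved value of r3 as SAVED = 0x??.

after  0: r0=0x63 r1=0xa7 r2=0xf7 r3=0x0a r4=0xde  N=0 Z=0
after  1: r0=0x63 r1=0xa7 r2=0xd5 r3=0x0a r4=0xde  N=1 Z=0
after  2: r0=0x35 r1=0xa7 r2=0xd5 r3=0x0a r4=0xde  N=0 Z=0
after  3: r0=0x35 r1=0xa7 r2=0xd5 r3=0xb7 r4=0xde  N=1 Z=0
after  4: r0=0x35 r1=0xa7 r2=0xd5 r3=0xff r4=0xde  N=1 Z=0
-- IRQ taken; context saved, return-PC = 5 --

SAVED = 0xff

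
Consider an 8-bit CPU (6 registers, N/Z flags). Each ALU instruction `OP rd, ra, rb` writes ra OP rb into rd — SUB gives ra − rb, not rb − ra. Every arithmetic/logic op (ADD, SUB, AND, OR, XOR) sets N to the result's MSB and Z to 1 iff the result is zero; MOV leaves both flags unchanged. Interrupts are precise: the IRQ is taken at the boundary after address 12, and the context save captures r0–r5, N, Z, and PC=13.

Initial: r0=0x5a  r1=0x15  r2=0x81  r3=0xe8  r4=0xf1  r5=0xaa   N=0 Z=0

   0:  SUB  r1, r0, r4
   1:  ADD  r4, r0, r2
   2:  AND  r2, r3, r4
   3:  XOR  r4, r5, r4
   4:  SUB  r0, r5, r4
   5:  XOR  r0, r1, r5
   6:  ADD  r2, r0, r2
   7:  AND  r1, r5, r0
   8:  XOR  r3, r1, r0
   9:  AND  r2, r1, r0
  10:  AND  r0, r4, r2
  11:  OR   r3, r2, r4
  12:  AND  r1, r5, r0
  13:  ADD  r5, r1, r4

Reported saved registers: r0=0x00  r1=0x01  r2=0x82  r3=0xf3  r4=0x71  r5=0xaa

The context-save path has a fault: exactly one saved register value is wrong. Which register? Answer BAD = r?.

after  0: r0=0x5a r1=0x69 r2=0x81 r3=0xe8 r4=0xf1 r5=0xaa  N=0 Z=0
after  1: r0=0x5a r1=0x69 r2=0x81 r3=0xe8 r4=0xdb r5=0xaa  N=1 Z=0
after  2: r0=0x5a r1=0x69 r2=0xc8 r3=0xe8 r4=0xdb r5=0xaa  N=1 Z=0
after  3: r0=0x5a r1=0x69 r2=0xc8 r3=0xe8 r4=0x71 r5=0xaa  N=0 Z=0
after  4: r0=0x39 r1=0x69 r2=0xc8 r3=0xe8 r4=0x71 r5=0xaa  N=0 Z=0
after  5: r0=0xc3 r1=0x69 r2=0xc8 r3=0xe8 r4=0x71 r5=0xaa  N=1 Z=0
after  6: r0=0xc3 r1=0x69 r2=0x8b r3=0xe8 r4=0x71 r5=0xaa  N=1 Z=0
after  7: r0=0xc3 r1=0x82 r2=0x8b r3=0xe8 r4=0x71 r5=0xaa  N=1 Z=0
after  8: r0=0xc3 r1=0x82 r2=0x8b r3=0x41 r4=0x71 r5=0xaa  N=0 Z=0
after  9: r0=0xc3 r1=0x82 r2=0x82 r3=0x41 r4=0x71 r5=0xaa  N=1 Z=0
after 10: r0=0x00 r1=0x82 r2=0x82 r3=0x41 r4=0x71 r5=0xaa  N=0 Z=1
after 11: r0=0x00 r1=0x82 r2=0x82 r3=0xf3 r4=0x71 r5=0xaa  N=1 Z=0
after 12: r0=0x00 r1=0x00 r2=0x82 r3=0xf3 r4=0x71 r5=0xaa  N=0 Z=1
-- IRQ taken; context saved, return-PC = 13 --
mismatch: r1: reported 0x01 vs actual 0x00

BAD = r1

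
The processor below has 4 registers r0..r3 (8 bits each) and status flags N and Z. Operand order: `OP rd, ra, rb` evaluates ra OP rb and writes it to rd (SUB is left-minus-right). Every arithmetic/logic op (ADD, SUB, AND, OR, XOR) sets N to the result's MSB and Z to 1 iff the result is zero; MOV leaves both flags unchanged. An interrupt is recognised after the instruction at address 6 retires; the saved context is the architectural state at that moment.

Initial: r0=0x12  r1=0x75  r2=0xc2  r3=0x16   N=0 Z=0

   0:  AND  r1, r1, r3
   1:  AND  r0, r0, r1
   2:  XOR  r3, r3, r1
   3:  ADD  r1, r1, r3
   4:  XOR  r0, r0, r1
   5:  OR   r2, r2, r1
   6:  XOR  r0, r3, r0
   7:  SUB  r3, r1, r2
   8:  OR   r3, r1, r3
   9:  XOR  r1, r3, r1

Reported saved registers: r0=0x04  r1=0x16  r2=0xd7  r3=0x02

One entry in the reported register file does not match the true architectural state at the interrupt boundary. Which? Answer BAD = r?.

after  0: r0=0x12 r1=0x14 r2=0xc2 r3=0x16  N=0 Z=0
after  1: r0=0x10 r1=0x14 r2=0xc2 r3=0x16  N=0 Z=0
after  2: r0=0x10 r1=0x14 r2=0xc2 r3=0x02  N=0 Z=0
after  3: r0=0x10 r1=0x16 r2=0xc2 r3=0x02  N=0 Z=0
after  4: r0=0x06 r1=0x16 r2=0xc2 r3=0x02  N=0 Z=0
after  5: r0=0x06 r1=0x16 r2=0xd6 r3=0x02  N=1 Z=0
after  6: r0=0x04 r1=0x16 r2=0xd6 r3=0x02  N=0 Z=0
-- IRQ taken; context saved, return-PC = 7 --
mismatch: r2: reported 0xd7 vs actual 0xd6

BAD = r2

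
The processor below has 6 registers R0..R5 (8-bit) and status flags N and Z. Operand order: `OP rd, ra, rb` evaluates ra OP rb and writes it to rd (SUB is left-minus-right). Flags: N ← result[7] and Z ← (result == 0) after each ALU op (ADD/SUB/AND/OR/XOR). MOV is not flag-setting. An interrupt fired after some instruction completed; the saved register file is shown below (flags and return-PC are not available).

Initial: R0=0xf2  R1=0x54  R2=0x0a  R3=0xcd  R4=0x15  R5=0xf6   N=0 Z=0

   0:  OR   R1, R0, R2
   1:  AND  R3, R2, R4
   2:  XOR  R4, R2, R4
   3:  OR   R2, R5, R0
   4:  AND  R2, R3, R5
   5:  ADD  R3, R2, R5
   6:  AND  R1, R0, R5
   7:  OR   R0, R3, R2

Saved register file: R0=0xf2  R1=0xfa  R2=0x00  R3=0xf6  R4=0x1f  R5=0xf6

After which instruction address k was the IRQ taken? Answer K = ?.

K = 5

after  0: R0=0xf2 R1=0xfa R2=0x0a R3=0xcd R4=0x15 R5=0xf6  N=1 Z=0
after  1: R0=0xf2 R1=0xfa R2=0x0a R3=0x00 R4=0x15 R5=0xf6  N=0 Z=1
after  2: R0=0xf2 R1=0xfa R2=0x0a R3=0x00 R4=0x1f R5=0xf6  N=0 Z=0
after  3: R0=0xf2 R1=0xfa R2=0xf6 R3=0x00 R4=0x1f R5=0xf6  N=1 Z=0
after  4: R0=0xf2 R1=0xfa R2=0x00 R3=0x00 R4=0x1f R5=0xf6  N=0 Z=1
after  5: R0=0xf2 R1=0xfa R2=0x00 R3=0xf6 R4=0x1f R5=0xf6  N=1 Z=0
-- IRQ taken; context saved, return-PC = 6 --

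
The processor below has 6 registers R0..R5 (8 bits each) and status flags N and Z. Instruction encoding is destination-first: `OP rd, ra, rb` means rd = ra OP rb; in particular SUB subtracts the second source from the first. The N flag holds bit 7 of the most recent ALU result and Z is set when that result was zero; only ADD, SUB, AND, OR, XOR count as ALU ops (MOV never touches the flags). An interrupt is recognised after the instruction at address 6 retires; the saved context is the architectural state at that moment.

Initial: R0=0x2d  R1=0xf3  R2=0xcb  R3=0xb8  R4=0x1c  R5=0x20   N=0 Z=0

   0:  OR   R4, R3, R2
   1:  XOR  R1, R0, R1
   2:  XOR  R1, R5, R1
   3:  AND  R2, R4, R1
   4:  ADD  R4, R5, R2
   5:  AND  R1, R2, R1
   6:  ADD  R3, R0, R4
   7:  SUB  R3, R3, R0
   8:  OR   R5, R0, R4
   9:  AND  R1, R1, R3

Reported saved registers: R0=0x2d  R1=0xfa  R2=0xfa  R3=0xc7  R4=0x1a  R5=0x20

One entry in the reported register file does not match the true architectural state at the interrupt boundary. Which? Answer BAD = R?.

after  0: R0=0x2d R1=0xf3 R2=0xcb R3=0xb8 R4=0xfb R5=0x20  N=1 Z=0
after  1: R0=0x2d R1=0xde R2=0xcb R3=0xb8 R4=0xfb R5=0x20  N=1 Z=0
after  2: R0=0x2d R1=0xfe R2=0xcb R3=0xb8 R4=0xfb R5=0x20  N=1 Z=0
after  3: R0=0x2d R1=0xfe R2=0xfa R3=0xb8 R4=0xfb R5=0x20  N=1 Z=0
after  4: R0=0x2d R1=0xfe R2=0xfa R3=0xb8 R4=0x1a R5=0x20  N=0 Z=0
after  5: R0=0x2d R1=0xfa R2=0xfa R3=0xb8 R4=0x1a R5=0x20  N=1 Z=0
after  6: R0=0x2d R1=0xfa R2=0xfa R3=0x47 R4=0x1a R5=0x20  N=0 Z=0
-- IRQ taken; context saved, return-PC = 7 --
mismatch: R3: reported 0xc7 vs actual 0x47

BAD = R3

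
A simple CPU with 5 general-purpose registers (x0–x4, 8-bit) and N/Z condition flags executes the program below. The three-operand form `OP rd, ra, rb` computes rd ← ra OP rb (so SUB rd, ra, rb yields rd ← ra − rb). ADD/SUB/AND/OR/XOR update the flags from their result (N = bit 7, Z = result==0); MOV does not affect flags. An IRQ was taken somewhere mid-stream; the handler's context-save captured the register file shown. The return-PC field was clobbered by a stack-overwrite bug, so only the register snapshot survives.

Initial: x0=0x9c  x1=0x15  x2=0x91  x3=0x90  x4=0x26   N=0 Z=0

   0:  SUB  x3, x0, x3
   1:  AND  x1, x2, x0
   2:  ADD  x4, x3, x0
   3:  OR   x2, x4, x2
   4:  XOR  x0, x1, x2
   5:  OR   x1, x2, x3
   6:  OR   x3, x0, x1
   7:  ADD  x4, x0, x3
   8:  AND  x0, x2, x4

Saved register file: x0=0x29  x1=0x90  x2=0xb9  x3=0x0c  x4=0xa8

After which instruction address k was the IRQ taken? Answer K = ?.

after  0: x0=0x9c x1=0x15 x2=0x91 x3=0x0c x4=0x26  N=0 Z=0
after  1: x0=0x9c x1=0x90 x2=0x91 x3=0x0c x4=0x26  N=1 Z=0
after  2: x0=0x9c x1=0x90 x2=0x91 x3=0x0c x4=0xa8  N=1 Z=0
after  3: x0=0x9c x1=0x90 x2=0xb9 x3=0x0c x4=0xa8  N=1 Z=0
after  4: x0=0x29 x1=0x90 x2=0xb9 x3=0x0c x4=0xa8  N=0 Z=0
-- IRQ taken; context saved, return-PC = 5 --

K = 4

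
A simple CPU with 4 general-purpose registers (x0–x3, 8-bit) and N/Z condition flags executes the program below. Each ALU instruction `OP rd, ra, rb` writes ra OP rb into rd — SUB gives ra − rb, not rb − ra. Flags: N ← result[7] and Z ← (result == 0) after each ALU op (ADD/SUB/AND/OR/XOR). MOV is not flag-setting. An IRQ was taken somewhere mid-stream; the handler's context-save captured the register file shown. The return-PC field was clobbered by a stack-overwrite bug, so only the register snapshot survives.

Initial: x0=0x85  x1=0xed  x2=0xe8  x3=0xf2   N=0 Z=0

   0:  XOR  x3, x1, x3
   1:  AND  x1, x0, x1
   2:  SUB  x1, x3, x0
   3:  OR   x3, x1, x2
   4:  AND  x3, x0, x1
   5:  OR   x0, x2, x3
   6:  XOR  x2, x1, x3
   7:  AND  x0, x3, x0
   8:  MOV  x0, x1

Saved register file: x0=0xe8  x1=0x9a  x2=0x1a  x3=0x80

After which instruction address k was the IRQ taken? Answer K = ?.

after  0: x0=0x85 x1=0xed x2=0xe8 x3=0x1f  N=0 Z=0
after  1: x0=0x85 x1=0x85 x2=0xe8 x3=0x1f  N=1 Z=0
after  2: x0=0x85 x1=0x9a x2=0xe8 x3=0x1f  N=1 Z=0
after  3: x0=0x85 x1=0x9a x2=0xe8 x3=0xfa  N=1 Z=0
after  4: x0=0x85 x1=0x9a x2=0xe8 x3=0x80  N=1 Z=0
after  5: x0=0xe8 x1=0x9a x2=0xe8 x3=0x80  N=1 Z=0
after  6: x0=0xe8 x1=0x9a x2=0x1a x3=0x80  N=0 Z=0
-- IRQ taken; context saved, return-PC = 7 --

K = 6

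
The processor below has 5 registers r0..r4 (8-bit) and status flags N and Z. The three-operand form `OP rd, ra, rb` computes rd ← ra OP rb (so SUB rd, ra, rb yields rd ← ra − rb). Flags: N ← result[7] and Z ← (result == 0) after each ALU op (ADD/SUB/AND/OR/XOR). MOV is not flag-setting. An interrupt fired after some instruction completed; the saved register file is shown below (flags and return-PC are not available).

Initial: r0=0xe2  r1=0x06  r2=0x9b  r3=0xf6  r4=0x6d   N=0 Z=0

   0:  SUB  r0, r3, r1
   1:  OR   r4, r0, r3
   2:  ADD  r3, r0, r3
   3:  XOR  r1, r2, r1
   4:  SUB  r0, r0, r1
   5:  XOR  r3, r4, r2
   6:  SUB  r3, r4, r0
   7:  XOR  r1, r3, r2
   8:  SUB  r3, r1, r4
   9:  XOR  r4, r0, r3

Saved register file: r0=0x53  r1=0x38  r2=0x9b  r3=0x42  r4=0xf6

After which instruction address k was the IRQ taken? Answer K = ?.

K = 8

after  0: r0=0xf0 r1=0x06 r2=0x9b r3=0xf6 r4=0x6d  N=1 Z=0
after  1: r0=0xf0 r1=0x06 r2=0x9b r3=0xf6 r4=0xf6  N=1 Z=0
after  2: r0=0xf0 r1=0x06 r2=0x9b r3=0xe6 r4=0xf6  N=1 Z=0
after  3: r0=0xf0 r1=0x9d r2=0x9b r3=0xe6 r4=0xf6  N=1 Z=0
after  4: r0=0x53 r1=0x9d r2=0x9b r3=0xe6 r4=0xf6  N=0 Z=0
after  5: r0=0x53 r1=0x9d r2=0x9b r3=0x6d r4=0xf6  N=0 Z=0
after  6: r0=0x53 r1=0x9d r2=0x9b r3=0xa3 r4=0xf6  N=1 Z=0
after  7: r0=0x53 r1=0x38 r2=0x9b r3=0xa3 r4=0xf6  N=0 Z=0
after  8: r0=0x53 r1=0x38 r2=0x9b r3=0x42 r4=0xf6  N=0 Z=0
-- IRQ taken; context saved, return-PC = 9 --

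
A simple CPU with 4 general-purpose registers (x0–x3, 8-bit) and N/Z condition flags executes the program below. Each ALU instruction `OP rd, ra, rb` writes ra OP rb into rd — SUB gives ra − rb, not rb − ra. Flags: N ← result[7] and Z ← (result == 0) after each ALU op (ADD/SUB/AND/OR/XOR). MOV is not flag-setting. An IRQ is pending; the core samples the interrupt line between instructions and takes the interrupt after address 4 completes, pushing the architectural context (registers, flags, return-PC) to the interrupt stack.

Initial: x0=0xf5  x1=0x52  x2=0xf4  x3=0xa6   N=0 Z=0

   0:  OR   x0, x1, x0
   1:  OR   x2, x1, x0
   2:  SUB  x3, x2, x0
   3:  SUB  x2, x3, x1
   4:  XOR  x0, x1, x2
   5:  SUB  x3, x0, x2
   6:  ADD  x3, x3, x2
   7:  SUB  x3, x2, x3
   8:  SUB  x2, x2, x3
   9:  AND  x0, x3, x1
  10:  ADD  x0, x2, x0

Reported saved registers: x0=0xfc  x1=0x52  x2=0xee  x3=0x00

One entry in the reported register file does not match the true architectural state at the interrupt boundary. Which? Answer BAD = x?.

after  0: x0=0xf7 x1=0x52 x2=0xf4 x3=0xa6  N=1 Z=0
after  1: x0=0xf7 x1=0x52 x2=0xf7 x3=0xa6  N=1 Z=0
after  2: x0=0xf7 x1=0x52 x2=0xf7 x3=0x00  N=0 Z=1
after  3: x0=0xf7 x1=0x52 x2=0xae x3=0x00  N=1 Z=0
after  4: x0=0xfc x1=0x52 x2=0xae x3=0x00  N=1 Z=0
-- IRQ taken; context saved, return-PC = 5 --
mismatch: x2: reported 0xee vs actual 0xae

BAD = x2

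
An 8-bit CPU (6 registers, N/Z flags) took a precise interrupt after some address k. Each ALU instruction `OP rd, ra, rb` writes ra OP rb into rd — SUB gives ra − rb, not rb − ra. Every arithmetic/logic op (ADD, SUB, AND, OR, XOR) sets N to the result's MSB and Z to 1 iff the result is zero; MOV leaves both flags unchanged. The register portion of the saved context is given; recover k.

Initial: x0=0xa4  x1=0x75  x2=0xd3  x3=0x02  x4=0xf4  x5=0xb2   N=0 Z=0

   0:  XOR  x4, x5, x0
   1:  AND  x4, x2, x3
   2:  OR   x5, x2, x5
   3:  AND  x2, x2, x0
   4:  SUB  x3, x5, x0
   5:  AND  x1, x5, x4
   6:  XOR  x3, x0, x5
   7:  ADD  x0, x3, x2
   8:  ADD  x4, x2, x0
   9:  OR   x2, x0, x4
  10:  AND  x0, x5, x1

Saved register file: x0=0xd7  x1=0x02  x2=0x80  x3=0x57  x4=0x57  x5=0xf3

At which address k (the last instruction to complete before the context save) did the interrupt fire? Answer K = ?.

after  0: x0=0xa4 x1=0x75 x2=0xd3 x3=0x02 x4=0x16 x5=0xb2  N=0 Z=0
after  1: x0=0xa4 x1=0x75 x2=0xd3 x3=0x02 x4=0x02 x5=0xb2  N=0 Z=0
after  2: x0=0xa4 x1=0x75 x2=0xd3 x3=0x02 x4=0x02 x5=0xf3  N=1 Z=0
after  3: x0=0xa4 x1=0x75 x2=0x80 x3=0x02 x4=0x02 x5=0xf3  N=1 Z=0
after  4: x0=0xa4 x1=0x75 x2=0x80 x3=0x4f x4=0x02 x5=0xf3  N=0 Z=0
after  5: x0=0xa4 x1=0x02 x2=0x80 x3=0x4f x4=0x02 x5=0xf3  N=0 Z=0
after  6: x0=0xa4 x1=0x02 x2=0x80 x3=0x57 x4=0x02 x5=0xf3  N=0 Z=0
after  7: x0=0xd7 x1=0x02 x2=0x80 x3=0x57 x4=0x02 x5=0xf3  N=1 Z=0
after  8: x0=0xd7 x1=0x02 x2=0x80 x3=0x57 x4=0x57 x5=0xf3  N=0 Z=0
-- IRQ taken; context saved, return-PC = 9 --

K = 8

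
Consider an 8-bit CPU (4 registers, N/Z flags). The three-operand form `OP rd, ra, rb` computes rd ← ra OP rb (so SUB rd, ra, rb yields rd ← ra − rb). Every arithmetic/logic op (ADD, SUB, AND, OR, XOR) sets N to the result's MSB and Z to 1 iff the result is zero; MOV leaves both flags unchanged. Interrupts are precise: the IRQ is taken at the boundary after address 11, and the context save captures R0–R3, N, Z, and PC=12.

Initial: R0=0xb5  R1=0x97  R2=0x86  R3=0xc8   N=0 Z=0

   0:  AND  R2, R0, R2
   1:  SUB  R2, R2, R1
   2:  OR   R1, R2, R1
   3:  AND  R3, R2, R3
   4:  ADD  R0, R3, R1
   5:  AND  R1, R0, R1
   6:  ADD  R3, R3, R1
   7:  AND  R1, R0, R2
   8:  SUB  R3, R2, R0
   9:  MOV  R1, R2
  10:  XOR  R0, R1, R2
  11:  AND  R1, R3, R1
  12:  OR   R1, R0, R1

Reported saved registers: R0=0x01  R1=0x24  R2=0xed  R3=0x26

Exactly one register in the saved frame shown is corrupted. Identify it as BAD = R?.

BAD = R0

after  0: R0=0xb5 R1=0x97 R2=0x84 R3=0xc8  N=1 Z=0
after  1: R0=0xb5 R1=0x97 R2=0xed R3=0xc8  N=1 Z=0
after  2: R0=0xb5 R1=0xff R2=0xed R3=0xc8  N=1 Z=0
after  3: R0=0xb5 R1=0xff R2=0xed R3=0xc8  N=1 Z=0
after  4: R0=0xc7 R1=0xff R2=0xed R3=0xc8  N=1 Z=0
after  5: R0=0xc7 R1=0xc7 R2=0xed R3=0xc8  N=1 Z=0
after  6: R0=0xc7 R1=0xc7 R2=0xed R3=0x8f  N=1 Z=0
after  7: R0=0xc7 R1=0xc5 R2=0xed R3=0x8f  N=1 Z=0
after  8: R0=0xc7 R1=0xc5 R2=0xed R3=0x26  N=0 Z=0
after  9: R0=0xc7 R1=0xed R2=0xed R3=0x26  N=0 Z=0
after 10: R0=0x00 R1=0xed R2=0xed R3=0x26  N=0 Z=1
after 11: R0=0x00 R1=0x24 R2=0xed R3=0x26  N=0 Z=0
-- IRQ taken; context saved, return-PC = 12 --
mismatch: R0: reported 0x01 vs actual 0x00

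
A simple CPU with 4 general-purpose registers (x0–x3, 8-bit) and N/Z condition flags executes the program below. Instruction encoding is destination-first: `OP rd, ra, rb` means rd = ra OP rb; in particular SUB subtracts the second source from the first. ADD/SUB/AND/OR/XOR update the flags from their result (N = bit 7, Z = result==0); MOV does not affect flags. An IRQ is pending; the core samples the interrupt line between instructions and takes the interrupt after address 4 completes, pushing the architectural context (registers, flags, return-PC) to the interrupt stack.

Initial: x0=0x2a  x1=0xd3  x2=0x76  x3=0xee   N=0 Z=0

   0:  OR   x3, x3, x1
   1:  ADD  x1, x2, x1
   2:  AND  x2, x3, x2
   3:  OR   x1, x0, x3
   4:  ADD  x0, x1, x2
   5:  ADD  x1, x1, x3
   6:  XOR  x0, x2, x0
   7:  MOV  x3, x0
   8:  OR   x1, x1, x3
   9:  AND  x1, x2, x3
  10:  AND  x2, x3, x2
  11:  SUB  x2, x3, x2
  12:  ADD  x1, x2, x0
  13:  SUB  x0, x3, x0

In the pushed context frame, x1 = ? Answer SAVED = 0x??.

SAVED = 0xff

after  0: x0=0x2a x1=0xd3 x2=0x76 x3=0xff  N=1 Z=0
after  1: x0=0x2a x1=0x49 x2=0x76 x3=0xff  N=0 Z=0
after  2: x0=0x2a x1=0x49 x2=0x76 x3=0xff  N=0 Z=0
after  3: x0=0x2a x1=0xff x2=0x76 x3=0xff  N=1 Z=0
after  4: x0=0x75 x1=0xff x2=0x76 x3=0xff  N=0 Z=0
-- IRQ taken; context saved, return-PC = 5 --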